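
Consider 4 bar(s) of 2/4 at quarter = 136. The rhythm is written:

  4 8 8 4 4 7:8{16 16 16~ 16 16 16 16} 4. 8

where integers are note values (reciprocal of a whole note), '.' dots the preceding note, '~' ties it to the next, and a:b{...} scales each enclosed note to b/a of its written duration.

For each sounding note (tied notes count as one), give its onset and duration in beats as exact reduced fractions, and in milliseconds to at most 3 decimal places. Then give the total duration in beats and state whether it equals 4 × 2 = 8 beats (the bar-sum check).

1) 0.0ms=0b +441.176ms=1b
2) 441.176ms=1b +220.588ms=1/2b
3) 661.765ms=3/2b +220.588ms=1/2b
4) 882.353ms=2b +441.176ms=1b
5) 1323.529ms=3b +441.176ms=1b
6) 1764.706ms=4b +126.05ms=2/7b
7) 1890.756ms=30/7b +126.05ms=2/7b
8) 2016.807ms=32/7b +252.101ms=4/7b
9) 2268.908ms=36/7b +126.05ms=2/7b
10) 2394.958ms=38/7b +126.05ms=2/7b
11) 2521.008ms=40/7b +126.05ms=2/7b
12) 2647.059ms=6b +661.765ms=3/2b
13) 3308.824ms=15/2b +220.588ms=1/2b
Σ=8b of 8 (136bpm 2/4) — PASS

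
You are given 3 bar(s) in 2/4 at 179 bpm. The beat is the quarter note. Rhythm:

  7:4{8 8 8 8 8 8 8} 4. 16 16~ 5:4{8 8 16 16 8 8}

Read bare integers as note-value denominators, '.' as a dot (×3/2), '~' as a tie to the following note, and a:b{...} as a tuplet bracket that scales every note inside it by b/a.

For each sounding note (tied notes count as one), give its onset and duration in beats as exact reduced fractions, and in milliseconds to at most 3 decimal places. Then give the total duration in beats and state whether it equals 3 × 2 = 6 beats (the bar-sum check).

1) 0.0ms=0b +95.77ms=2/7b
2) 95.77ms=2/7b +95.77ms=2/7b
3) 191.54ms=4/7b +95.77ms=2/7b
4) 287.31ms=6/7b +95.77ms=2/7b
5) 383.081ms=8/7b +95.77ms=2/7b
6) 478.851ms=10/7b +95.77ms=2/7b
7) 574.621ms=12/7b +95.77ms=2/7b
8) 670.391ms=2b +502.793ms=3/2b
9) 1173.184ms=7/2b +83.799ms=1/4b
10) 1256.983ms=15/4b +217.877ms=13/20b
11) 1474.86ms=22/5b +134.078ms=2/5b
12) 1608.939ms=24/5b +67.039ms=1/5b
13) 1675.978ms=5b +67.039ms=1/5b
14) 1743.017ms=26/5b +134.078ms=2/5b
15) 1877.095ms=28/5b +134.078ms=2/5b
Σ=6b of 6 (179bpm 2/4) — PASS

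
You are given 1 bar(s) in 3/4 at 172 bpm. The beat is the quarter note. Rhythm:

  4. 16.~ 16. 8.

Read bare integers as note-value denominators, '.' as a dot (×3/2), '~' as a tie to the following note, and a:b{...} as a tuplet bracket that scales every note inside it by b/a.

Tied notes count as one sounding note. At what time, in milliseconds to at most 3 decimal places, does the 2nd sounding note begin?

1. 0.0ms @ 0 + 523.256ms (3/2)
2. 523.256ms @ 3/2 + 261.628ms (3/4)
3. 784.884ms @ 9/4 + 261.628ms (3/4)

note 2 onset = 3/2b = 523.256ms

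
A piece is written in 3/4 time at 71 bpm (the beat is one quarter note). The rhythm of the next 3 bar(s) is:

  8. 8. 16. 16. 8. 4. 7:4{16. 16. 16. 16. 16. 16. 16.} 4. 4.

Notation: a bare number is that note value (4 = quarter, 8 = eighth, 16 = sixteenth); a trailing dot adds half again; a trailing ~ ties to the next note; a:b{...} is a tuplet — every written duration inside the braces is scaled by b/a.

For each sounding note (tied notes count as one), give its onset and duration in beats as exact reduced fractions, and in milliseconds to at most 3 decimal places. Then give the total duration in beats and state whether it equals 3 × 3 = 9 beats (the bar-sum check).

1) 0.0ms=0b +633.803ms=3/4b
2) 633.803ms=3/4b +633.803ms=3/4b
3) 1267.606ms=3/2b +316.901ms=3/8b
4) 1584.507ms=15/8b +316.901ms=3/8b
5) 1901.408ms=9/4b +633.803ms=3/4b
6) 2535.211ms=3b +1267.606ms=3/2b
7) 3802.817ms=9/2b +181.087ms=3/14b
8) 3983.903ms=33/7b +181.087ms=3/14b
9) 4164.99ms=69/14b +181.087ms=3/14b
10) 4346.076ms=36/7b +181.087ms=3/14b
11) 4527.163ms=75/14b +181.087ms=3/14b
12) 4708.249ms=39/7b +181.087ms=3/14b
13) 4889.336ms=81/14b +181.087ms=3/14b
14) 5070.423ms=6b +1267.606ms=3/2b
15) 6338.028ms=15/2b +1267.606ms=3/2b
Σ=9b of 9 (71bpm 3/4) — PASS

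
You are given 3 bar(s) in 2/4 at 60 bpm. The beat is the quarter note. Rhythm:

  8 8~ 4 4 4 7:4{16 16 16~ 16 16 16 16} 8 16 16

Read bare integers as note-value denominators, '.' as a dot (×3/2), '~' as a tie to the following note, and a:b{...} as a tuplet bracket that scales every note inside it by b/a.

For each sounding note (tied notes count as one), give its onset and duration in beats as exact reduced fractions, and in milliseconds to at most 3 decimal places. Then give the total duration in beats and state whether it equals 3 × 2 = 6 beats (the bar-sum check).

1) 0.0ms=0b +500.0ms=1/2b
2) 500.0ms=1/2b +1500.0ms=3/2b
3) 2000.0ms=2b +1000.0ms=1b
4) 3000.0ms=3b +1000.0ms=1b
5) 4000.0ms=4b +142.857ms=1/7b
6) 4142.857ms=29/7b +142.857ms=1/7b
7) 4285.714ms=30/7b +285.714ms=2/7b
8) 4571.429ms=32/7b +142.857ms=1/7b
9) 4714.286ms=33/7b +142.857ms=1/7b
10) 4857.143ms=34/7b +142.857ms=1/7b
11) 5000.0ms=5b +500.0ms=1/2b
12) 5500.0ms=11/2b +250.0ms=1/4b
13) 5750.0ms=23/4b +250.0ms=1/4b
Σ=6b of 6 (60bpm 2/4) — PASS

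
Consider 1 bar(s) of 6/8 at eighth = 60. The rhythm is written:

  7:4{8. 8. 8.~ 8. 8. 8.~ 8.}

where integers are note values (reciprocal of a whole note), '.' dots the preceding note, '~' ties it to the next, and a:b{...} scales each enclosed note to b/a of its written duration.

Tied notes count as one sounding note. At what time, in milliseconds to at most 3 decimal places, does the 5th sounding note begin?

note 5 onset = 30/7b = 4285.714ms

1. 0.0ms @ 0 + 857.143ms (6/7)
2. 857.143ms @ 6/7 + 857.143ms (6/7)
3. 1714.286ms @ 12/7 + 1714.286ms (12/7)
4. 3428.571ms @ 24/7 + 857.143ms (6/7)
5. 4285.714ms @ 30/7 + 1714.286ms (12/7)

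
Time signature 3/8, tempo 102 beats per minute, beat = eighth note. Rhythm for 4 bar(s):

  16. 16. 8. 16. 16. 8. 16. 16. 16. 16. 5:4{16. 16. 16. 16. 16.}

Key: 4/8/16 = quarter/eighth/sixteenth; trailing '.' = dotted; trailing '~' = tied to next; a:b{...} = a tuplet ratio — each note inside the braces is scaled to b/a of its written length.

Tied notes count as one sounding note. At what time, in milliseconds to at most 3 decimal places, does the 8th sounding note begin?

1. 0.0ms @ 0 + 441.176ms (3/4)
2. 441.176ms @ 3/4 + 441.176ms (3/4)
3. 882.353ms @ 3/2 + 882.353ms (3/2)
4. 1764.706ms @ 3 + 441.176ms (3/4)
5. 2205.882ms @ 15/4 + 441.176ms (3/4)
6. 2647.059ms @ 9/2 + 882.353ms (3/2)
7. 3529.412ms @ 6 + 441.176ms (3/4)
8. 3970.588ms @ 27/4 + 441.176ms (3/4)
9. 4411.765ms @ 15/2 + 441.176ms (3/4)
10. 4852.941ms @ 33/4 + 441.176ms (3/4)
11. 5294.118ms @ 9 + 352.941ms (3/5)
12. 5647.059ms @ 48/5 + 352.941ms (3/5)
13. 6000.0ms @ 51/5 + 352.941ms (3/5)
14. 6352.941ms @ 54/5 + 352.941ms (3/5)
15. 6705.882ms @ 57/5 + 352.941ms (3/5)

note 8 onset = 27/4b = 3970.588ms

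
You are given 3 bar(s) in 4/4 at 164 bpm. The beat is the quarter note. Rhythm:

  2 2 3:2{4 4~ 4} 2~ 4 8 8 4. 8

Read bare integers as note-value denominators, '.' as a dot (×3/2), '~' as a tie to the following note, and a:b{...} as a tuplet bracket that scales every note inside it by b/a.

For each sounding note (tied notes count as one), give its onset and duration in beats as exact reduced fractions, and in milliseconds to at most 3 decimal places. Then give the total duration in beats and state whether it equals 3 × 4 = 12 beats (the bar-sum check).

1) 0.0ms=0b +731.707ms=2b
2) 731.707ms=2b +731.707ms=2b
3) 1463.415ms=4b +243.902ms=2/3b
4) 1707.317ms=14/3b +487.805ms=4/3b
5) 2195.122ms=6b +1097.561ms=3b
6) 3292.683ms=9b +182.927ms=1/2b
7) 3475.61ms=19/2b +182.927ms=1/2b
8) 3658.537ms=10b +548.78ms=3/2b
9) 4207.317ms=23/2b +182.927ms=1/2b
Σ=12b of 12 (164bpm 4/4) — PASS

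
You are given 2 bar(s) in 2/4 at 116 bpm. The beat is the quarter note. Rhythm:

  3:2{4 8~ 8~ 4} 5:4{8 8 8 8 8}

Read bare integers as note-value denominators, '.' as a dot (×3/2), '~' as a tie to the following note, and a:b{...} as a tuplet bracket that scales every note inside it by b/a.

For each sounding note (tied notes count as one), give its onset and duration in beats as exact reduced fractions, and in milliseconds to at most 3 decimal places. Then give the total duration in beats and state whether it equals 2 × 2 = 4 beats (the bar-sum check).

1) 0.0ms=0b +344.828ms=2/3b
2) 344.828ms=2/3b +689.655ms=4/3b
3) 1034.483ms=2b +206.897ms=2/5b
4) 1241.379ms=12/5b +206.897ms=2/5b
5) 1448.276ms=14/5b +206.897ms=2/5b
6) 1655.172ms=16/5b +206.897ms=2/5b
7) 1862.069ms=18/5b +206.897ms=2/5b
Σ=4b of 4 (116bpm 2/4) — PASS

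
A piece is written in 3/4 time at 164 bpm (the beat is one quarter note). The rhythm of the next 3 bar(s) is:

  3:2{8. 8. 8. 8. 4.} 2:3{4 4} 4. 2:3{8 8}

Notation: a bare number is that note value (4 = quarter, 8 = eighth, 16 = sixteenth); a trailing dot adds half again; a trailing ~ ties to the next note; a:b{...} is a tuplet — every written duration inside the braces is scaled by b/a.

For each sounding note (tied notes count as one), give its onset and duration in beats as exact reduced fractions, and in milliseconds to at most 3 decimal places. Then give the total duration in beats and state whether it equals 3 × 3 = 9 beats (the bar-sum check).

1) 0.0ms=0b +182.927ms=1/2b
2) 182.927ms=1/2b +182.927ms=1/2b
3) 365.854ms=1b +182.927ms=1/2b
4) 548.78ms=3/2b +182.927ms=1/2b
5) 731.707ms=2b +365.854ms=1b
6) 1097.561ms=3b +548.78ms=3/2b
7) 1646.341ms=9/2b +548.78ms=3/2b
8) 2195.122ms=6b +548.78ms=3/2b
9) 2743.902ms=15/2b +274.39ms=3/4b
10) 3018.293ms=33/4b +274.39ms=3/4b
Σ=9b of 9 (164bpm 3/4) — PASS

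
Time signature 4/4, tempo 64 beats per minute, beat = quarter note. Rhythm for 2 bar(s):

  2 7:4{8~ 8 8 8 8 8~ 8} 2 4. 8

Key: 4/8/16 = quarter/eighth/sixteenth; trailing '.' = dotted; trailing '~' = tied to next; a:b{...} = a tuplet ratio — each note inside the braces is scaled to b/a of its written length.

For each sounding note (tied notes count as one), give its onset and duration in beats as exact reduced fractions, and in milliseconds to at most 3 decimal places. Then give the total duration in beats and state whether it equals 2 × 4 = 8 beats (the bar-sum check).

1) 0.0ms=0b +1875.0ms=2b
2) 1875.0ms=2b +535.714ms=4/7b
3) 2410.714ms=18/7b +267.857ms=2/7b
4) 2678.571ms=20/7b +267.857ms=2/7b
5) 2946.429ms=22/7b +267.857ms=2/7b
6) 3214.286ms=24/7b +535.714ms=4/7b
7) 3750.0ms=4b +1875.0ms=2b
8) 5625.0ms=6b +1406.25ms=3/2b
9) 7031.25ms=15/2b +468.75ms=1/2b
Σ=8b of 8 (64bpm 4/4) — PASS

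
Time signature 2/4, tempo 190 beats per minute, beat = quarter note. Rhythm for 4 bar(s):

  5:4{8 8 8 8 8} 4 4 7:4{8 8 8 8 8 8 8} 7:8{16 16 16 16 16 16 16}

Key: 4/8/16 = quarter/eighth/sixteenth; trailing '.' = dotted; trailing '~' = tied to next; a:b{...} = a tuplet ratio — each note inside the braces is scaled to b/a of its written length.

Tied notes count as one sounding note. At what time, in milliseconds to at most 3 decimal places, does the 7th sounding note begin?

1. 0.0ms @ 0 + 126.316ms (2/5)
2. 126.316ms @ 2/5 + 126.316ms (2/5)
3. 252.632ms @ 4/5 + 126.316ms (2/5)
4. 378.947ms @ 6/5 + 126.316ms (2/5)
5. 505.263ms @ 8/5 + 126.316ms (2/5)
6. 631.579ms @ 2 + 315.789ms (1)
7. 947.368ms @ 3 + 315.789ms (1)
8. 1263.158ms @ 4 + 90.226ms (2/7)
9. 1353.383ms @ 30/7 + 90.226ms (2/7)
10. 1443.609ms @ 32/7 + 90.226ms (2/7)
11. 1533.835ms @ 34/7 + 90.226ms (2/7)
12. 1624.06ms @ 36/7 + 90.226ms (2/7)
13. 1714.286ms @ 38/7 + 90.226ms (2/7)
14. 1804.511ms @ 40/7 + 90.226ms (2/7)
15. 1894.737ms @ 6 + 90.226ms (2/7)
16. 1984.962ms @ 44/7 + 90.226ms (2/7)
17. 2075.188ms @ 46/7 + 90.226ms (2/7)
18. 2165.414ms @ 48/7 + 90.226ms (2/7)
19. 2255.639ms @ 50/7 + 90.226ms (2/7)
20. 2345.865ms @ 52/7 + 90.226ms (2/7)
21. 2436.09ms @ 54/7 + 90.226ms (2/7)

note 7 onset = 3b = 947.368ms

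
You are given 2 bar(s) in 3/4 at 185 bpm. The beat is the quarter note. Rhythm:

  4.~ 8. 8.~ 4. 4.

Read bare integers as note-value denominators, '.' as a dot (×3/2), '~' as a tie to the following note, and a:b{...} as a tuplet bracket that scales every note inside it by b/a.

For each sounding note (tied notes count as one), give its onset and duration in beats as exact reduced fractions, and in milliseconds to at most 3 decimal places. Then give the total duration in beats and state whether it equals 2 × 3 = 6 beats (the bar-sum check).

1) 0.0ms=0b +729.73ms=9/4b
2) 729.73ms=9/4b +729.73ms=9/4b
3) 1459.459ms=9/2b +486.486ms=3/2b
Σ=6b of 6 (185bpm 3/4) — PASS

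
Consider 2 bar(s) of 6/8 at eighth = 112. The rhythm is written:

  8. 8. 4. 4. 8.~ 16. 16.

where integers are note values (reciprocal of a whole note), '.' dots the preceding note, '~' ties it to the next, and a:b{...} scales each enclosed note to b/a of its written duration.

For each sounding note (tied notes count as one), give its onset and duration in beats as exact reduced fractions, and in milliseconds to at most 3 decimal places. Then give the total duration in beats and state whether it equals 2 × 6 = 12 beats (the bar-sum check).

1) 0.0ms=0b +803.571ms=3/2b
2) 803.571ms=3/2b +803.571ms=3/2b
3) 1607.143ms=3b +1607.143ms=3b
4) 3214.286ms=6b +1607.143ms=3b
5) 4821.429ms=9b +1205.357ms=9/4b
6) 6026.786ms=45/4b +401.786ms=3/4b
Σ=12b of 12 (112bpm 6/8) — PASS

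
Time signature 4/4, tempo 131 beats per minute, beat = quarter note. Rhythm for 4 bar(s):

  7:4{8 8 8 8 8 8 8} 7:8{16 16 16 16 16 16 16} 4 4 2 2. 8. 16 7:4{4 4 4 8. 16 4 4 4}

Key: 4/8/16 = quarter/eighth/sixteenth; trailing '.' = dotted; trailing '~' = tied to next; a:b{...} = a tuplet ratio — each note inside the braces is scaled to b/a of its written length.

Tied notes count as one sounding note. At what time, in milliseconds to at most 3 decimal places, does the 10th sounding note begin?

1. 0.0ms @ 0 + 130.862ms (2/7)
2. 130.862ms @ 2/7 + 130.862ms (2/7)
3. 261.723ms @ 4/7 + 130.862ms (2/7)
4. 392.585ms @ 6/7 + 130.862ms (2/7)
5. 523.446ms @ 8/7 + 130.862ms (2/7)
6. 654.308ms @ 10/7 + 130.862ms (2/7)
7. 785.169ms @ 12/7 + 130.862ms (2/7)
8. 916.031ms @ 2 + 130.862ms (2/7)
9. 1046.892ms @ 16/7 + 130.862ms (2/7)
10. 1177.754ms @ 18/7 + 130.862ms (2/7)
11. 1308.615ms @ 20/7 + 130.862ms (2/7)
12. 1439.477ms @ 22/7 + 130.862ms (2/7)
13. 1570.338ms @ 24/7 + 130.862ms (2/7)
14. 1701.2ms @ 26/7 + 130.862ms (2/7)
15. 1832.061ms @ 4 + 458.015ms (1)
16. 2290.076ms @ 5 + 458.015ms (1)
17. 2748.092ms @ 6 + 916.031ms (2)
18. 3664.122ms @ 8 + 1374.046ms (3)
19. 5038.168ms @ 11 + 343.511ms (3/4)
20. 5381.679ms @ 47/4 + 114.504ms (1/4)
21. 5496.183ms @ 12 + 261.723ms (4/7)
22. 5757.906ms @ 88/7 + 261.723ms (4/7)
23. 6019.629ms @ 92/7 + 261.723ms (4/7)
24. 6281.352ms @ 96/7 + 196.292ms (3/7)
25. 6477.644ms @ 99/7 + 65.431ms (1/7)
26. 6543.075ms @ 100/7 + 261.723ms (4/7)
27. 6804.798ms @ 104/7 + 261.723ms (4/7)
28. 7066.521ms @ 108/7 + 261.723ms (4/7)

note 10 onset = 18/7b = 1177.754ms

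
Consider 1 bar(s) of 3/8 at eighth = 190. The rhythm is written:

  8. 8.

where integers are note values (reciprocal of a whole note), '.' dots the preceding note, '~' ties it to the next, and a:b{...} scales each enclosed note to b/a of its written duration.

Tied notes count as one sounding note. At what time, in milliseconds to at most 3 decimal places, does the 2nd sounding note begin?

note 2 onset = 3/2b = 473.684ms

1. 0.0ms @ 0 + 473.684ms (3/2)
2. 473.684ms @ 3/2 + 473.684ms (3/2)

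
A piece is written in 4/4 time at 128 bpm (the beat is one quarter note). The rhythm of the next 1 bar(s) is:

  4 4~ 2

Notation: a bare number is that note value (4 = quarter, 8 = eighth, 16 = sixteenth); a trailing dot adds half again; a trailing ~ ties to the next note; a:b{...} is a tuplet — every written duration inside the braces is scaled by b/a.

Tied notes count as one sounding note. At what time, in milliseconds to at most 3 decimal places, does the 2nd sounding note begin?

note 2 onset = 1b = 468.75ms

1. 0.0ms @ 0 + 468.75ms (1)
2. 468.75ms @ 1 + 1406.25ms (3)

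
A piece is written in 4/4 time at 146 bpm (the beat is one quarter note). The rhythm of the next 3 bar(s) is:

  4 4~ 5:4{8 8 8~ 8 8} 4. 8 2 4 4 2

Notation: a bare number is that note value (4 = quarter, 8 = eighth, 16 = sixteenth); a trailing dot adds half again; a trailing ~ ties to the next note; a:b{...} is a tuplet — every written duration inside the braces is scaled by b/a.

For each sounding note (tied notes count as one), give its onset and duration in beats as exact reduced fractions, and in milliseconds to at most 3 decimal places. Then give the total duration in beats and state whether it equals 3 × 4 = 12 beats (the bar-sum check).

1) 0.0ms=0b +410.959ms=1b
2) 410.959ms=1b +575.342ms=7/5b
3) 986.301ms=12/5b +164.384ms=2/5b
4) 1150.685ms=14/5b +328.767ms=4/5b
5) 1479.452ms=18/5b +164.384ms=2/5b
6) 1643.836ms=4b +616.438ms=3/2b
7) 2260.274ms=11/2b +205.479ms=1/2b
8) 2465.753ms=6b +821.918ms=2b
9) 3287.671ms=8b +410.959ms=1b
10) 3698.63ms=9b +410.959ms=1b
11) 4109.589ms=10b +821.918ms=2b
Σ=12b of 12 (146bpm 4/4) — PASS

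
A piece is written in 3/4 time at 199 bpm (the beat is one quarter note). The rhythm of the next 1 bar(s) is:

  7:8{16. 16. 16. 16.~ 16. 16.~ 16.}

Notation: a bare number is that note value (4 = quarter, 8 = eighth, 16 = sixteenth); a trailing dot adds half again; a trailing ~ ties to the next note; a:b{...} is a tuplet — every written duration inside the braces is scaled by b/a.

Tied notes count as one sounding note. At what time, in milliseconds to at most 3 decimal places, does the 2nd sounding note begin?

1. 0.0ms @ 0 + 129.218ms (3/7)
2. 129.218ms @ 3/7 + 129.218ms (3/7)
3. 258.435ms @ 6/7 + 129.218ms (3/7)
4. 387.653ms @ 9/7 + 258.435ms (6/7)
5. 646.088ms @ 15/7 + 258.435ms (6/7)

note 2 onset = 3/7b = 129.218ms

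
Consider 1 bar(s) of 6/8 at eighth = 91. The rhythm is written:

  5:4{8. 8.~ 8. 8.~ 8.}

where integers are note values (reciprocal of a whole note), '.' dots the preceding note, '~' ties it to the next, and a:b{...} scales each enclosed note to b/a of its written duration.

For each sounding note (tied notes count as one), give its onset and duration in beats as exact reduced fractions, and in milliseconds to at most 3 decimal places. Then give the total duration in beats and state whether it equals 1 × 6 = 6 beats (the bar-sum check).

1) 0.0ms=0b +791.209ms=6/5b
2) 791.209ms=6/5b +1582.418ms=12/5b
3) 2373.626ms=18/5b +1582.418ms=12/5b
Σ=6b of 6 (91bpm 6/8) — PASS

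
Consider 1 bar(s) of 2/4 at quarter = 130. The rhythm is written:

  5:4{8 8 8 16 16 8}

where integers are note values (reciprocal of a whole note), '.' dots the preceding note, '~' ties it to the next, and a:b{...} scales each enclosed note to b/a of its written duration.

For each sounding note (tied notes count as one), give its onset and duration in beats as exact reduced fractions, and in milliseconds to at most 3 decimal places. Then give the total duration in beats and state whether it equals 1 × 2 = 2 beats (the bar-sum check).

1) 0.0ms=0b +184.615ms=2/5b
2) 184.615ms=2/5b +184.615ms=2/5b
3) 369.231ms=4/5b +184.615ms=2/5b
4) 553.846ms=6/5b +92.308ms=1/5b
5) 646.154ms=7/5b +92.308ms=1/5b
6) 738.462ms=8/5b +184.615ms=2/5b
Σ=2b of 2 (130bpm 2/4) — PASS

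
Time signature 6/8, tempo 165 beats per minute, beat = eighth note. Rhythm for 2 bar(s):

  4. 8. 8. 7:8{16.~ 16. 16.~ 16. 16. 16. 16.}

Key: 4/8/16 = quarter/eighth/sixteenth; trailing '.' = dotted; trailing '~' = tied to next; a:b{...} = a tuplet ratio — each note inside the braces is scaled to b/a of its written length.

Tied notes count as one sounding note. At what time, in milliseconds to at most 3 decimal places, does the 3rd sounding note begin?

note 3 onset = 9/2b = 1636.364ms

1. 0.0ms @ 0 + 1090.909ms (3)
2. 1090.909ms @ 3 + 545.455ms (3/2)
3. 1636.364ms @ 9/2 + 545.455ms (3/2)
4. 2181.818ms @ 6 + 623.377ms (12/7)
5. 2805.195ms @ 54/7 + 623.377ms (12/7)
6. 3428.571ms @ 66/7 + 311.688ms (6/7)
7. 3740.26ms @ 72/7 + 311.688ms (6/7)
8. 4051.948ms @ 78/7 + 311.688ms (6/7)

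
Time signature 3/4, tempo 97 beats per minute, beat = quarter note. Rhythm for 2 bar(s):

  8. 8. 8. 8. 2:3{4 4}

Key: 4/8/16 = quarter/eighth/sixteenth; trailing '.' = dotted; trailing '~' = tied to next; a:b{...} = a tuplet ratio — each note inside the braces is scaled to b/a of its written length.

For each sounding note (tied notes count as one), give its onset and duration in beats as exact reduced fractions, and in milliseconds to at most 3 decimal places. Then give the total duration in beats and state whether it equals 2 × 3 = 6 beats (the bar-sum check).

1) 0.0ms=0b +463.918ms=3/4b
2) 463.918ms=3/4b +463.918ms=3/4b
3) 927.835ms=3/2b +463.918ms=3/4b
4) 1391.753ms=9/4b +463.918ms=3/4b
5) 1855.67ms=3b +927.835ms=3/2b
6) 2783.505ms=9/2b +927.835ms=3/2b
Σ=6b of 6 (97bpm 3/4) — PASS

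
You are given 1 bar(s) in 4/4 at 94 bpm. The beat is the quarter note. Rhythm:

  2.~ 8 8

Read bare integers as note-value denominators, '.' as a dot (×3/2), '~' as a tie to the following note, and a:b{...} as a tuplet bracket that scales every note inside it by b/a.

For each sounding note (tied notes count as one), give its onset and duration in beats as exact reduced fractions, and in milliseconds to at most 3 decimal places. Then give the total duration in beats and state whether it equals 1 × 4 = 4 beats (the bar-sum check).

1) 0.0ms=0b +2234.043ms=7/2b
2) 2234.043ms=7/2b +319.149ms=1/2b
Σ=4b of 4 (94bpm 4/4) — PASS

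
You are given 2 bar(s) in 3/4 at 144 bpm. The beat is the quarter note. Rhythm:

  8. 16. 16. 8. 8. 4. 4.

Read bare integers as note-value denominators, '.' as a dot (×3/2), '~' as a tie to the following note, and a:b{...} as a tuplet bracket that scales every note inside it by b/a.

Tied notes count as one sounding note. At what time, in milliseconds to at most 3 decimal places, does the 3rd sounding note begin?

note 3 onset = 9/8b = 468.75ms

1. 0.0ms @ 0 + 312.5ms (3/4)
2. 312.5ms @ 3/4 + 156.25ms (3/8)
3. 468.75ms @ 9/8 + 156.25ms (3/8)
4. 625.0ms @ 3/2 + 312.5ms (3/4)
5. 937.5ms @ 9/4 + 312.5ms (3/4)
6. 1250.0ms @ 3 + 625.0ms (3/2)
7. 1875.0ms @ 9/2 + 625.0ms (3/2)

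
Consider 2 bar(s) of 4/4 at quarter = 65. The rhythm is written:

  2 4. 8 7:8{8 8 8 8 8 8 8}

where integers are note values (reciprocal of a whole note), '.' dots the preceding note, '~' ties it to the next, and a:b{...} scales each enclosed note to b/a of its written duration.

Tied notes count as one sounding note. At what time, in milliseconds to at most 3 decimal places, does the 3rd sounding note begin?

note 3 onset = 7/2b = 3230.769ms

1. 0.0ms @ 0 + 1846.154ms (2)
2. 1846.154ms @ 2 + 1384.615ms (3/2)
3. 3230.769ms @ 7/2 + 461.538ms (1/2)
4. 3692.308ms @ 4 + 527.473ms (4/7)
5. 4219.78ms @ 32/7 + 527.473ms (4/7)
6. 4747.253ms @ 36/7 + 527.473ms (4/7)
7. 5274.725ms @ 40/7 + 527.473ms (4/7)
8. 5802.198ms @ 44/7 + 527.473ms (4/7)
9. 6329.67ms @ 48/7 + 527.473ms (4/7)
10. 6857.143ms @ 52/7 + 527.473ms (4/7)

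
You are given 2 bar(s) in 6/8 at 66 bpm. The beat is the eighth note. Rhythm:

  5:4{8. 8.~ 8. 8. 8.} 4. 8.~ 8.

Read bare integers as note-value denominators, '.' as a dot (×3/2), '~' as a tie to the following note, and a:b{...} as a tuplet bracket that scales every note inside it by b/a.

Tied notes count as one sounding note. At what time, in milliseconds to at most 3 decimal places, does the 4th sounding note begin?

1. 0.0ms @ 0 + 1090.909ms (6/5)
2. 1090.909ms @ 6/5 + 2181.818ms (12/5)
3. 3272.727ms @ 18/5 + 1090.909ms (6/5)
4. 4363.636ms @ 24/5 + 1090.909ms (6/5)
5. 5454.545ms @ 6 + 2727.273ms (3)
6. 8181.818ms @ 9 + 2727.273ms (3)

note 4 onset = 24/5b = 4363.636ms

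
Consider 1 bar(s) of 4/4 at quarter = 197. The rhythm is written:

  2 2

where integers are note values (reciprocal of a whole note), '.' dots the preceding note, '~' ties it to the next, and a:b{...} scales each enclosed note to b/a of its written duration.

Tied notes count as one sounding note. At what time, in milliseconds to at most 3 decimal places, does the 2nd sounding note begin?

1. 0.0ms @ 0 + 609.137ms (2)
2. 609.137ms @ 2 + 609.137ms (2)

note 2 onset = 2b = 609.137ms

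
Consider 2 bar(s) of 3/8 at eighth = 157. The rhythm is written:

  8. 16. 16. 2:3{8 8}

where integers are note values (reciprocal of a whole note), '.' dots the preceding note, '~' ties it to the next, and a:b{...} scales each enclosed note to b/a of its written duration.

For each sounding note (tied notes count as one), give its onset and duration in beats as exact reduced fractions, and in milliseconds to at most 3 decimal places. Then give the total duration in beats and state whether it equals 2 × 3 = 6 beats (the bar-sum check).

1) 0.0ms=0b +573.248ms=3/2b
2) 573.248ms=3/2b +286.624ms=3/4b
3) 859.873ms=9/4b +286.624ms=3/4b
4) 1146.497ms=3b +573.248ms=3/2b
5) 1719.745ms=9/2b +573.248ms=3/2b
Σ=6b of 6 (157bpm 3/8) — PASS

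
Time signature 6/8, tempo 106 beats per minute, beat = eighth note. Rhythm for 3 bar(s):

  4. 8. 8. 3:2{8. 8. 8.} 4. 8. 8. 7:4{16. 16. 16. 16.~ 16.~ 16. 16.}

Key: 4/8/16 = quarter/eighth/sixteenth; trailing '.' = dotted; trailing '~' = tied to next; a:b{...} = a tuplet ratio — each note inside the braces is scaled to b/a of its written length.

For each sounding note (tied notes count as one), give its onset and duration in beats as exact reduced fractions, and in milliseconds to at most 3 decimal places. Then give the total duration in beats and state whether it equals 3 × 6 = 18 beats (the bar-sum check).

1) 0.0ms=0b +1698.113ms=3b
2) 1698.113ms=3b +849.057ms=3/2b
3) 2547.17ms=9/2b +849.057ms=3/2b
4) 3396.226ms=6b +566.038ms=1b
5) 3962.264ms=7b +566.038ms=1b
6) 4528.302ms=8b +566.038ms=1b
7) 5094.34ms=9b +1698.113ms=3b
8) 6792.453ms=12b +849.057ms=3/2b
9) 7641.509ms=27/2b +849.057ms=3/2b
10) 8490.566ms=15b +242.588ms=3/7b
11) 8733.154ms=108/7b +242.588ms=3/7b
12) 8975.741ms=111/7b +242.588ms=3/7b
13) 9218.329ms=114/7b +727.763ms=9/7b
14) 9946.092ms=123/7b +242.588ms=3/7b
Σ=18b of 18 (106bpm 6/8) — PASS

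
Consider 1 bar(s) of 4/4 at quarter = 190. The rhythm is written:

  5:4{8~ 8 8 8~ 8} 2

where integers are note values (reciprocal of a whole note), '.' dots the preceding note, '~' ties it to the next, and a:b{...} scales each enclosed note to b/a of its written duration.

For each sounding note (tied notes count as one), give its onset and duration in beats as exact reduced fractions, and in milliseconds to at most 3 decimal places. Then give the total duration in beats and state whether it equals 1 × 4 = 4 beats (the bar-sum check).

1) 0.0ms=0b +252.632ms=4/5b
2) 252.632ms=4/5b +126.316ms=2/5b
3) 378.947ms=6/5b +252.632ms=4/5b
4) 631.579ms=2b +631.579ms=2b
Σ=4b of 4 (190bpm 4/4) — PASS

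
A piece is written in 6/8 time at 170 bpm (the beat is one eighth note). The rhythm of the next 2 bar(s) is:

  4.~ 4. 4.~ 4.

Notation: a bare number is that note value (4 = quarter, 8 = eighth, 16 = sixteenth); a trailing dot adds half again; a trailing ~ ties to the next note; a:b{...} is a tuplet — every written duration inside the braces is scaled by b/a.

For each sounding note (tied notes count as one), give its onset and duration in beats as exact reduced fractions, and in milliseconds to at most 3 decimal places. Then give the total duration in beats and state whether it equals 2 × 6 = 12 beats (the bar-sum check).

1) 0.0ms=0b +2117.647ms=6b
2) 2117.647ms=6b +2117.647ms=6b
Σ=12b of 12 (170bpm 6/8) — PASS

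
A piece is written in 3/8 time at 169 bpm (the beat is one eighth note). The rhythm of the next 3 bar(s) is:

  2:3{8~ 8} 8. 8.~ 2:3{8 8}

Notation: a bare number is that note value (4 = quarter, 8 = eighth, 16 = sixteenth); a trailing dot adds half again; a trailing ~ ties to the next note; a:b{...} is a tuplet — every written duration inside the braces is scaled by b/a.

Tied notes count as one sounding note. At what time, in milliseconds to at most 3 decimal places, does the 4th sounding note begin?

note 4 onset = 15/2b = 2662.722ms

1. 0.0ms @ 0 + 1065.089ms (3)
2. 1065.089ms @ 3 + 532.544ms (3/2)
3. 1597.633ms @ 9/2 + 1065.089ms (3)
4. 2662.722ms @ 15/2 + 532.544ms (3/2)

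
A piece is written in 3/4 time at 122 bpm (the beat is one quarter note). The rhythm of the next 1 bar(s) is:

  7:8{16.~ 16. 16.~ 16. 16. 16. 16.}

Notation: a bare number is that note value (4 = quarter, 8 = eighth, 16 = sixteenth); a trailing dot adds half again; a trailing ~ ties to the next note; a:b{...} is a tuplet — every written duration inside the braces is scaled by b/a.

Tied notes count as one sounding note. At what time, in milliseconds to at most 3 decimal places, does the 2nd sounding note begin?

note 2 onset = 6/7b = 421.546ms

1. 0.0ms @ 0 + 421.546ms (6/7)
2. 421.546ms @ 6/7 + 421.546ms (6/7)
3. 843.091ms @ 12/7 + 210.773ms (3/7)
4. 1053.864ms @ 15/7 + 210.773ms (3/7)
5. 1264.637ms @ 18/7 + 210.773ms (3/7)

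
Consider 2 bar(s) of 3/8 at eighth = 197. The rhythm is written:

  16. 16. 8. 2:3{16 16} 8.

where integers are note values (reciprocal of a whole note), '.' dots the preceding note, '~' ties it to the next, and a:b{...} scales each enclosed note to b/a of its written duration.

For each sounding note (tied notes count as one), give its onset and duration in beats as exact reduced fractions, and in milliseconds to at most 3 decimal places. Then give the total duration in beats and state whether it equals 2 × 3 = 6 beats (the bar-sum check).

1) 0.0ms=0b +228.426ms=3/4b
2) 228.426ms=3/4b +228.426ms=3/4b
3) 456.853ms=3/2b +456.853ms=3/2b
4) 913.706ms=3b +228.426ms=3/4b
5) 1142.132ms=15/4b +228.426ms=3/4b
6) 1370.558ms=9/2b +456.853ms=3/2b
Σ=6b of 6 (197bpm 3/8) — PASS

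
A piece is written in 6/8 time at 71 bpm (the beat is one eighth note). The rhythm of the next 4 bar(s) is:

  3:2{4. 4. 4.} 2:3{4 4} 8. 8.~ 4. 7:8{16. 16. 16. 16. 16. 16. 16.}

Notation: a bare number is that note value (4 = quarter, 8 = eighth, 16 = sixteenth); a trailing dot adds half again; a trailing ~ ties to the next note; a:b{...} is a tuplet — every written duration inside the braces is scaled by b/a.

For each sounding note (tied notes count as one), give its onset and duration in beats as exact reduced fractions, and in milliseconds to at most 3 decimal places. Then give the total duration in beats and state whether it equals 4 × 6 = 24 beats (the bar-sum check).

1) 0.0ms=0b +1690.141ms=2b
2) 1690.141ms=2b +1690.141ms=2b
3) 3380.282ms=4b +1690.141ms=2b
4) 5070.423ms=6b +2535.211ms=3b
5) 7605.634ms=9b +2535.211ms=3b
6) 10140.845ms=12b +1267.606ms=3/2b
7) 11408.451ms=27/2b +3802.817ms=9/2b
8) 15211.268ms=18b +724.346ms=6/7b
9) 15935.614ms=132/7b +724.346ms=6/7b
10) 16659.96ms=138/7b +724.346ms=6/7b
11) 17384.306ms=144/7b +724.346ms=6/7b
12) 18108.652ms=150/7b +724.346ms=6/7b
13) 18832.998ms=156/7b +724.346ms=6/7b
14) 19557.344ms=162/7b +724.346ms=6/7b
Σ=24b of 24 (71bpm 6/8) — PASS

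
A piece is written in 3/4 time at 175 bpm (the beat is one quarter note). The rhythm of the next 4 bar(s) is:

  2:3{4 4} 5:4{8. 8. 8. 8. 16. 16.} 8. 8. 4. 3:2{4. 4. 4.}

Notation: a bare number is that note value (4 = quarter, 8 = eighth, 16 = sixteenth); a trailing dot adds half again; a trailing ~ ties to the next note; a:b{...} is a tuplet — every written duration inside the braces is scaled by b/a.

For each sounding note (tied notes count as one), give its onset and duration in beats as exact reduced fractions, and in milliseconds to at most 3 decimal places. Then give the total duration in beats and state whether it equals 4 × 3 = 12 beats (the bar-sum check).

1) 0.0ms=0b +514.286ms=3/2b
2) 514.286ms=3/2b +514.286ms=3/2b
3) 1028.571ms=3b +205.714ms=3/5b
4) 1234.286ms=18/5b +205.714ms=3/5b
5) 1440.0ms=21/5b +205.714ms=3/5b
6) 1645.714ms=24/5b +205.714ms=3/5b
7) 1851.429ms=27/5b +102.857ms=3/10b
8) 1954.286ms=57/10b +102.857ms=3/10b
9) 2057.143ms=6b +257.143ms=3/4b
10) 2314.286ms=27/4b +257.143ms=3/4b
11) 2571.429ms=15/2b +514.286ms=3/2b
12) 3085.714ms=9b +342.857ms=1b
13) 3428.571ms=10b +342.857ms=1b
14) 3771.429ms=11b +342.857ms=1b
Σ=12b of 12 (175bpm 3/4) — PASS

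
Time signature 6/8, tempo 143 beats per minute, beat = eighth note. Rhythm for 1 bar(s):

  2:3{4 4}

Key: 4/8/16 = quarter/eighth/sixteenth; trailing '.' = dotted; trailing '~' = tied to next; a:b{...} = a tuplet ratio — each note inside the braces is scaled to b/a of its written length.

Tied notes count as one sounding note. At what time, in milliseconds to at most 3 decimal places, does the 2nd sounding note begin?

1. 0.0ms @ 0 + 1258.741ms (3)
2. 1258.741ms @ 3 + 1258.741ms (3)

note 2 onset = 3b = 1258.741ms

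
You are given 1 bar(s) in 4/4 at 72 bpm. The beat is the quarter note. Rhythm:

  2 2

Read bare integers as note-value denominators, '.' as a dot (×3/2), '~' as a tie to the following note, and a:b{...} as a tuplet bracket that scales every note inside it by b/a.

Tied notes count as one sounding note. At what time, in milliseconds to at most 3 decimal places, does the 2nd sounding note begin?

note 2 onset = 2b = 1666.667ms

1. 0.0ms @ 0 + 1666.667ms (2)
2. 1666.667ms @ 2 + 1666.667ms (2)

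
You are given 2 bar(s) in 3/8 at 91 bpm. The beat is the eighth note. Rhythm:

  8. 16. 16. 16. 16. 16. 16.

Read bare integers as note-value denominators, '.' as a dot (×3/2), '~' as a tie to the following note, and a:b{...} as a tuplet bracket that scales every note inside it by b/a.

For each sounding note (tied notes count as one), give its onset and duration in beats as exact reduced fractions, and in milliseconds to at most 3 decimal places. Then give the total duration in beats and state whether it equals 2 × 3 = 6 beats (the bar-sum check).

1) 0.0ms=0b +989.011ms=3/2b
2) 989.011ms=3/2b +494.505ms=3/4b
3) 1483.516ms=9/4b +494.505ms=3/4b
4) 1978.022ms=3b +494.505ms=3/4b
5) 2472.527ms=15/4b +494.505ms=3/4b
6) 2967.033ms=9/2b +494.505ms=3/4b
7) 3461.538ms=21/4b +494.505ms=3/4b
Σ=6b of 6 (91bpm 3/8) — PASS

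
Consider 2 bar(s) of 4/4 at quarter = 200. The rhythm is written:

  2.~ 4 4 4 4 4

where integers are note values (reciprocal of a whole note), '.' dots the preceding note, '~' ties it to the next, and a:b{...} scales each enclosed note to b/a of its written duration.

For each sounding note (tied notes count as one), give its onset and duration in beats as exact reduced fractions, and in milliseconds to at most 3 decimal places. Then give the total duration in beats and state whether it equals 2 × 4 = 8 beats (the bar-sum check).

1) 0.0ms=0b +1200.0ms=4b
2) 1200.0ms=4b +300.0ms=1b
3) 1500.0ms=5b +300.0ms=1b
4) 1800.0ms=6b +300.0ms=1b
5) 2100.0ms=7b +300.0ms=1b
Σ=8b of 8 (200bpm 4/4) — PASS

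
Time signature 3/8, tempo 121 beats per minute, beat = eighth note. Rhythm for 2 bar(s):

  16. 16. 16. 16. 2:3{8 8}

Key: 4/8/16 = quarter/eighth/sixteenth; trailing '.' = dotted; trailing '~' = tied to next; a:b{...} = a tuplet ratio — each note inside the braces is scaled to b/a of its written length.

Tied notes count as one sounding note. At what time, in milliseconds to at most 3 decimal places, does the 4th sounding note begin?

1. 0.0ms @ 0 + 371.901ms (3/4)
2. 371.901ms @ 3/4 + 371.901ms (3/4)
3. 743.802ms @ 3/2 + 371.901ms (3/4)
4. 1115.702ms @ 9/4 + 371.901ms (3/4)
5. 1487.603ms @ 3 + 743.802ms (3/2)
6. 2231.405ms @ 9/2 + 743.802ms (3/2)

note 4 onset = 9/4b = 1115.702ms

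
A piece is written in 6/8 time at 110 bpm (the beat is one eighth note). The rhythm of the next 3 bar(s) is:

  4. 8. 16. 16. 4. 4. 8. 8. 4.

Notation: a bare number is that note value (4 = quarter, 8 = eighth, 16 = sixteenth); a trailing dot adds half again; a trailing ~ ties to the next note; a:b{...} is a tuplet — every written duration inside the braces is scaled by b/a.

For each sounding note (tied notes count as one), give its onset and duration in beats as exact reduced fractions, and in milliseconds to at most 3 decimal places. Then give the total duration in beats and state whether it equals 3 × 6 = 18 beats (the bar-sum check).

1) 0.0ms=0b +1636.364ms=3b
2) 1636.364ms=3b +818.182ms=3/2b
3) 2454.545ms=9/2b +409.091ms=3/4b
4) 2863.636ms=21/4b +409.091ms=3/4b
5) 3272.727ms=6b +1636.364ms=3b
6) 4909.091ms=9b +1636.364ms=3b
7) 6545.455ms=12b +818.182ms=3/2b
8) 7363.636ms=27/2b +818.182ms=3/2b
9) 8181.818ms=15b +1636.364ms=3b
Σ=18b of 18 (110bpm 6/8) — PASS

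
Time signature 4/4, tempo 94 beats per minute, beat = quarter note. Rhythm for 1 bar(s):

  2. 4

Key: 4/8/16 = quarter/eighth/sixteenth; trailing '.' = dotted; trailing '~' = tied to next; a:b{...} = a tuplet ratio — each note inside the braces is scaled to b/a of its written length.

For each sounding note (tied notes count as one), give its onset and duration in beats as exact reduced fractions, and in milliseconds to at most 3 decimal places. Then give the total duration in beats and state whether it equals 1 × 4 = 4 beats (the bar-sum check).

1) 0.0ms=0b +1914.894ms=3b
2) 1914.894ms=3b +638.298ms=1b
Σ=4b of 4 (94bpm 4/4) — PASS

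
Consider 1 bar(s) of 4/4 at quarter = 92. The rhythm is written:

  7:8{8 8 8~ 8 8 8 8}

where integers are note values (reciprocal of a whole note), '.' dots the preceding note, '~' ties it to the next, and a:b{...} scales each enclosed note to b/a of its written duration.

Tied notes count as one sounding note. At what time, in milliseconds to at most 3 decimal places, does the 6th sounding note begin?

1. 0.0ms @ 0 + 372.671ms (4/7)
2. 372.671ms @ 4/7 + 372.671ms (4/7)
3. 745.342ms @ 8/7 + 745.342ms (8/7)
4. 1490.683ms @ 16/7 + 372.671ms (4/7)
5. 1863.354ms @ 20/7 + 372.671ms (4/7)
6. 2236.025ms @ 24/7 + 372.671ms (4/7)

note 6 onset = 24/7b = 2236.025ms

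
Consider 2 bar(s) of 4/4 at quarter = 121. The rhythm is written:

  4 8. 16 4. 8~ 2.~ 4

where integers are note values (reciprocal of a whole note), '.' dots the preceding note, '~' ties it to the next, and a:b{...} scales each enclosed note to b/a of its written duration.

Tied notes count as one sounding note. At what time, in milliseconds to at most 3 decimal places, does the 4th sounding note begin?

1. 0.0ms @ 0 + 495.868ms (1)
2. 495.868ms @ 1 + 371.901ms (3/4)
3. 867.769ms @ 7/4 + 123.967ms (1/4)
4. 991.736ms @ 2 + 743.802ms (3/2)
5. 1735.537ms @ 7/2 + 2231.405ms (9/2)

note 4 onset = 2b = 991.736ms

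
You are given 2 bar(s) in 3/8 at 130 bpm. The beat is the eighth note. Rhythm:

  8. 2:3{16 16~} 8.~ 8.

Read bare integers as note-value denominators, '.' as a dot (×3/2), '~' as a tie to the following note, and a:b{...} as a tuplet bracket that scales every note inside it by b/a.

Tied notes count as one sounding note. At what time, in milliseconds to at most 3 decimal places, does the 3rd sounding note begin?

note 3 onset = 9/4b = 1038.462ms

1. 0.0ms @ 0 + 692.308ms (3/2)
2. 692.308ms @ 3/2 + 346.154ms (3/4)
3. 1038.462ms @ 9/4 + 1730.769ms (15/4)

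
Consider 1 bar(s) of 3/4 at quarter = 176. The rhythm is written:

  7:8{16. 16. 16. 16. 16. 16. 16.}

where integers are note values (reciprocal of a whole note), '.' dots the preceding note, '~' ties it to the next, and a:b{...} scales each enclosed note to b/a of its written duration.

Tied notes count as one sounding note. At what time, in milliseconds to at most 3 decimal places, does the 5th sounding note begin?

1. 0.0ms @ 0 + 146.104ms (3/7)
2. 146.104ms @ 3/7 + 146.104ms (3/7)
3. 292.208ms @ 6/7 + 146.104ms (3/7)
4. 438.312ms @ 9/7 + 146.104ms (3/7)
5. 584.416ms @ 12/7 + 146.104ms (3/7)
6. 730.519ms @ 15/7 + 146.104ms (3/7)
7. 876.623ms @ 18/7 + 146.104ms (3/7)

note 5 onset = 12/7b = 584.416ms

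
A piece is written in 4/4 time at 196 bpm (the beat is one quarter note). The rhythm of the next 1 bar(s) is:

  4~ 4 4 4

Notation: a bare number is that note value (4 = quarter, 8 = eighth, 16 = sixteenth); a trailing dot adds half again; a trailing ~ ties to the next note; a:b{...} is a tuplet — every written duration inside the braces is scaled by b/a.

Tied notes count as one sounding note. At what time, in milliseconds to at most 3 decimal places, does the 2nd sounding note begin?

note 2 onset = 2b = 612.245ms

1. 0.0ms @ 0 + 612.245ms (2)
2. 612.245ms @ 2 + 306.122ms (1)
3. 918.367ms @ 3 + 306.122ms (1)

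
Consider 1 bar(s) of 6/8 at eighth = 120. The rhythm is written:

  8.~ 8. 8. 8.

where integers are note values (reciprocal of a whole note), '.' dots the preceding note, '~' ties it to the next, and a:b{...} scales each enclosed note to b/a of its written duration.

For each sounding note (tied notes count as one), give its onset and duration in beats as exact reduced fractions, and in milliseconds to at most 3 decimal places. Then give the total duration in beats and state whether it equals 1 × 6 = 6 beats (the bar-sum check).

1) 0.0ms=0b +1500.0ms=3b
2) 1500.0ms=3b +750.0ms=3/2b
3) 2250.0ms=9/2b +750.0ms=3/2b
Σ=6b of 6 (120bpm 6/8) — PASS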